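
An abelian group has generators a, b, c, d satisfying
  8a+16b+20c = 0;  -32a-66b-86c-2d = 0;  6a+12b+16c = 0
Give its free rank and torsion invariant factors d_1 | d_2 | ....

Answer: M ≅ ℤ^1 ⊕ ℤ/2 ⊕ ℤ/2 ⊕ ℤ/4

Derivation:
rank_ℚ(R)=3; free=4−3=1
SNF(R) diag = [2, 2, 4] → torsion [2, 2, 4]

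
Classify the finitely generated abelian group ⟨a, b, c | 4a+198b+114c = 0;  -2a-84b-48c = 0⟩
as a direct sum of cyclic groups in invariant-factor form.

rank_ℚ(R)=2; free=3−2=1
SNF(R) diag = [2, 6] → torsion [2, 6]

Answer: M ≅ ℤ^1 ⊕ ℤ/2 ⊕ ℤ/6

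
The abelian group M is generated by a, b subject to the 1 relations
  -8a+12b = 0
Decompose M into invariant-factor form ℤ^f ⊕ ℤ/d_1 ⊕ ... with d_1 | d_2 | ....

Answer: M ≅ ℤ^1 ⊕ ℤ/4

Derivation:
rank_ℚ(R)=1; free=2−1=1
SNF(R) diag = [4] → torsion [4]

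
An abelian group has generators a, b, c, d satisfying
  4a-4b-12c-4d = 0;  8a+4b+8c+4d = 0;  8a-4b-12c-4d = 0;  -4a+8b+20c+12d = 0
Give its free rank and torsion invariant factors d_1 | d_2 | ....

rank_ℚ(R)=4; free=4−4=0
SNF(R) diag = [4, 4, 4, 4] → torsion [4, 4, 4, 4]

Answer: M ≅ ℤ/4 ⊕ ℤ/4 ⊕ ℤ/4 ⊕ ℤ/4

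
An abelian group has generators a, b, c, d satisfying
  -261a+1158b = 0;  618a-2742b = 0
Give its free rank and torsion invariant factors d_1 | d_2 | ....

rank_ℚ(R)=2; free=4−2=2
SNF(R) diag = [3, 6] → torsion [3, 6]

Answer: M ≅ ℤ^2 ⊕ ℤ/3 ⊕ ℤ/6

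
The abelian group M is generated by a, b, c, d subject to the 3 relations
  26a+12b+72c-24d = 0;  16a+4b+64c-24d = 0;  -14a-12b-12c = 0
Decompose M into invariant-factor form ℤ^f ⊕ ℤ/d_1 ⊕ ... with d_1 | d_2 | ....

rank_ℚ(R)=3; free=4−3=1
SNF(R) diag = [2, 4, 12] → torsion [2, 4, 12]

Answer: M ≅ ℤ^1 ⊕ ℤ/2 ⊕ ℤ/4 ⊕ ℤ/12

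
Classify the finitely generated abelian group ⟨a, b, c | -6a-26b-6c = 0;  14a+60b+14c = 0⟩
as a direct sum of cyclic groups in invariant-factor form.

Answer: M ≅ ℤ^1 ⊕ ℤ/2 ⊕ ℤ/2

Derivation:
rank_ℚ(R)=2; free=3−2=1
SNF(R) diag = [2, 2] → torsion [2, 2]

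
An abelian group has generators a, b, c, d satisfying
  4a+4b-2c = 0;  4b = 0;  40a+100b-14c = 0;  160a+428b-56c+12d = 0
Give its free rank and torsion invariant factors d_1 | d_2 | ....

Answer: M ≅ ℤ/2 ⊕ ℤ/4 ⊕ ℤ/12 ⊕ ℤ/12

Derivation:
rank_ℚ(R)=4; free=4−4=0
SNF(R) diag = [2, 4, 12, 12] → torsion [2, 4, 12, 12]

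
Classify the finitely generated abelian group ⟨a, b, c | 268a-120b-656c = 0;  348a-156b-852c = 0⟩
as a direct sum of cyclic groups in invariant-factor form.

rank_ℚ(R)=2; free=3−2=1
SNF(R) diag = [4, 12] → torsion [4, 12]

Answer: M ≅ ℤ^1 ⊕ ℤ/4 ⊕ ℤ/12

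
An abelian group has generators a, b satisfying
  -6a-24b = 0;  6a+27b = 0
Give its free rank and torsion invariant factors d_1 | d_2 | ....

rank_ℚ(R)=2; free=2−2=0
SNF(R) diag = [3, 6] → torsion [3, 6]

Answer: M ≅ ℤ/3 ⊕ ℤ/6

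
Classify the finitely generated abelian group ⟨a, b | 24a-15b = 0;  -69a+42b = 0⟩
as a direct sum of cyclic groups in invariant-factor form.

Answer: M ≅ ℤ/3 ⊕ ℤ/9

Derivation:
rank_ℚ(R)=2; free=2−2=0
SNF(R) diag = [3, 9] → torsion [3, 9]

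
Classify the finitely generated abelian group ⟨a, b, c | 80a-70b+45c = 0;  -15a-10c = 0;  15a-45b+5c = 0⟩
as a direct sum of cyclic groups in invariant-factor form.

rank_ℚ(R)=3; free=3−3=0
SNF(R) diag = [5, 5, 15] → torsion [5, 5, 15]

Answer: M ≅ ℤ/5 ⊕ ℤ/5 ⊕ ℤ/15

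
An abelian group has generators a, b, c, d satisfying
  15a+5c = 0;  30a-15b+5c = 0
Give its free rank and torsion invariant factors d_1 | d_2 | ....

Answer: M ≅ ℤ^2 ⊕ ℤ/5 ⊕ ℤ/15

Derivation:
rank_ℚ(R)=2; free=4−2=2
SNF(R) diag = [5, 15] → torsion [5, 15]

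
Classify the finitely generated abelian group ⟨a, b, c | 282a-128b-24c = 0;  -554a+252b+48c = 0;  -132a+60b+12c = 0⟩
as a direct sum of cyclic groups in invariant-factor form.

Answer: M ≅ ℤ/2 ⊕ ℤ/4 ⊕ ℤ/12

Derivation:
rank_ℚ(R)=3; free=3−3=0
SNF(R) diag = [2, 4, 12] → torsion [2, 4, 12]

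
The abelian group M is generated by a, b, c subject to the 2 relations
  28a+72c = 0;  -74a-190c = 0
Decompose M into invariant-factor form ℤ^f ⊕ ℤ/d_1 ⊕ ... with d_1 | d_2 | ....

rank_ℚ(R)=2; free=3−2=1
SNF(R) diag = [2, 4] → torsion [2, 4]

Answer: M ≅ ℤ^1 ⊕ ℤ/2 ⊕ ℤ/4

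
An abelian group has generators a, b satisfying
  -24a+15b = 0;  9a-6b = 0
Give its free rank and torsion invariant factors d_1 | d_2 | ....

rank_ℚ(R)=2; free=2−2=0
SNF(R) diag = [3, 3] → torsion [3, 3]

Answer: M ≅ ℤ/3 ⊕ ℤ/3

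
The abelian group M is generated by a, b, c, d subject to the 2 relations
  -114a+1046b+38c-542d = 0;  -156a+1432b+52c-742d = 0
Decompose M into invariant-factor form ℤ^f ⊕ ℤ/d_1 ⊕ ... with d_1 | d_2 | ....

Answer: M ≅ ℤ^2 ⊕ ℤ/2 ⊕ ℤ/6

Derivation:
rank_ℚ(R)=2; free=4−2=2
SNF(R) diag = [2, 6] → torsion [2, 6]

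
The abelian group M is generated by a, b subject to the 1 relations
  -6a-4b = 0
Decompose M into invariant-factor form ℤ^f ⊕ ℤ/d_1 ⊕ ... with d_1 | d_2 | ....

rank_ℚ(R)=1; free=2−1=1
SNF(R) diag = [2] → torsion [2]

Answer: M ≅ ℤ^1 ⊕ ℤ/2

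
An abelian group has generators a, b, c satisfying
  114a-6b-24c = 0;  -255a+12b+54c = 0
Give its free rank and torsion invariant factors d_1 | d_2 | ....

Answer: M ≅ ℤ^1 ⊕ ℤ/3 ⊕ ℤ/6

Derivation:
rank_ℚ(R)=2; free=3−2=1
SNF(R) diag = [3, 6] → torsion [3, 6]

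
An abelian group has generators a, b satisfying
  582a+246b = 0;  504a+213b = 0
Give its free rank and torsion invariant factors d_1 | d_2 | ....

Answer: M ≅ ℤ/3 ⊕ ℤ/6

Derivation:
rank_ℚ(R)=2; free=2−2=0
SNF(R) diag = [3, 6] → torsion [3, 6]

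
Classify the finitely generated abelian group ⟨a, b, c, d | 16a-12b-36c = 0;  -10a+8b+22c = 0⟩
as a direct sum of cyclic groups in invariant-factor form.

rank_ℚ(R)=2; free=4−2=2
SNF(R) diag = [2, 4] → torsion [2, 4]

Answer: M ≅ ℤ^2 ⊕ ℤ/2 ⊕ ℤ/4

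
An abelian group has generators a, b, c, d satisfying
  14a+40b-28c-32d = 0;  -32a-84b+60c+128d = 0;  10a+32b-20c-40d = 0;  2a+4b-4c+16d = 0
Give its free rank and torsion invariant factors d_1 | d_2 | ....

Answer: M ≅ ℤ/2 ⊕ ℤ/4 ⊕ ℤ/12 ⊕ ℤ/24

Derivation:
rank_ℚ(R)=4; free=4−4=0
SNF(R) diag = [2, 4, 12, 24] → torsion [2, 4, 12, 24]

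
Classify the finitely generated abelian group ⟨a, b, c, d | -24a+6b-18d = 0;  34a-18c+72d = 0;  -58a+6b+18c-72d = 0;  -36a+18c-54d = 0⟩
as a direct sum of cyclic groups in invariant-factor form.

rank_ℚ(R)=4; free=4−4=0
SNF(R) diag = [2, 6, 18, 18] → torsion [2, 6, 18, 18]

Answer: M ≅ ℤ/2 ⊕ ℤ/6 ⊕ ℤ/18 ⊕ ℤ/18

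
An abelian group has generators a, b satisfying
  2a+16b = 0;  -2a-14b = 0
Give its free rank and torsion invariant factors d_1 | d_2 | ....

Answer: M ≅ ℤ/2 ⊕ ℤ/2

Derivation:
rank_ℚ(R)=2; free=2−2=0
SNF(R) diag = [2, 2] → torsion [2, 2]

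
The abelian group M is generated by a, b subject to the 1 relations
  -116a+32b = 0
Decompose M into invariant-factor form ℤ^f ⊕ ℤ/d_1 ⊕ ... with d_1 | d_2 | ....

rank_ℚ(R)=1; free=2−1=1
SNF(R) diag = [4] → torsion [4]

Answer: M ≅ ℤ^1 ⊕ ℤ/4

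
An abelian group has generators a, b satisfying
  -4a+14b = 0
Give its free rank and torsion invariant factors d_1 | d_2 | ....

Answer: M ≅ ℤ^1 ⊕ ℤ/2

Derivation:
rank_ℚ(R)=1; free=2−1=1
SNF(R) diag = [2] → torsion [2]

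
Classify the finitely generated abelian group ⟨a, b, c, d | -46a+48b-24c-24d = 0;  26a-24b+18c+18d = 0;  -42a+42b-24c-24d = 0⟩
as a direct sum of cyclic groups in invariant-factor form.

rank_ℚ(R)=3; free=4−3=1
SNF(R) diag = [2, 6, 6] → torsion [2, 6, 6]

Answer: M ≅ ℤ^1 ⊕ ℤ/2 ⊕ ℤ/6 ⊕ ℤ/6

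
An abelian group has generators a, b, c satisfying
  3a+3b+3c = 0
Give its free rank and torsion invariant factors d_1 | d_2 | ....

rank_ℚ(R)=1; free=3−1=2
SNF(R) diag = [3] → torsion [3]

Answer: M ≅ ℤ^2 ⊕ ℤ/3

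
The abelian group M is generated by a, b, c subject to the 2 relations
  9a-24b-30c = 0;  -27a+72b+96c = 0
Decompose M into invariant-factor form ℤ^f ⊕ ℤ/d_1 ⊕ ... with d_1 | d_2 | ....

Answer: M ≅ ℤ^1 ⊕ ℤ/3 ⊕ ℤ/6

Derivation:
rank_ℚ(R)=2; free=3−2=1
SNF(R) diag = [3, 6] → torsion [3, 6]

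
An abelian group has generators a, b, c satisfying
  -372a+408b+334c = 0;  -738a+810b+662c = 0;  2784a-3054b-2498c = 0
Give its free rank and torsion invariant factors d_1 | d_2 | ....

rank_ℚ(R)=3; free=3−3=0
SNF(R) diag = [2, 6, 18] → torsion [2, 6, 18]

Answer: M ≅ ℤ/2 ⊕ ℤ/6 ⊕ ℤ/18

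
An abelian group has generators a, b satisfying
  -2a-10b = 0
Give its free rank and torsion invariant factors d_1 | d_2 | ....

Answer: M ≅ ℤ^1 ⊕ ℤ/2

Derivation:
rank_ℚ(R)=1; free=2−1=1
SNF(R) diag = [2] → torsion [2]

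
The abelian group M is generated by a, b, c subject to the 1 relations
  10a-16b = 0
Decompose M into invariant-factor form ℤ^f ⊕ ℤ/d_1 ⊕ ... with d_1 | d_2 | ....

rank_ℚ(R)=1; free=3−1=2
SNF(R) diag = [2] → torsion [2]

Answer: M ≅ ℤ^2 ⊕ ℤ/2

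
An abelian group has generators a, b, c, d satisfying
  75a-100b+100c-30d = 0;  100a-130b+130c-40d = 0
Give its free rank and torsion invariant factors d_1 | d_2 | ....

rank_ℚ(R)=2; free=4−2=2
SNF(R) diag = [5, 10] → torsion [5, 10]

Answer: M ≅ ℤ^2 ⊕ ℤ/5 ⊕ ℤ/10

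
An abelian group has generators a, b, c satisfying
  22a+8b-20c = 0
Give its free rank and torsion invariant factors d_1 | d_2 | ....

rank_ℚ(R)=1; free=3−1=2
SNF(R) diag = [2] → torsion [2]

Answer: M ≅ ℤ^2 ⊕ ℤ/2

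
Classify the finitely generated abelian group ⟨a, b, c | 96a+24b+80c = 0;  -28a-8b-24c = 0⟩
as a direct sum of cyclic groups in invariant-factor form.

Answer: M ≅ ℤ^1 ⊕ ℤ/4 ⊕ ℤ/8

Derivation:
rank_ℚ(R)=2; free=3−2=1
SNF(R) diag = [4, 8] → torsion [4, 8]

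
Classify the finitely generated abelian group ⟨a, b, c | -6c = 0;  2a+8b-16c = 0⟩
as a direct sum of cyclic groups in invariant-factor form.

rank_ℚ(R)=2; free=3−2=1
SNF(R) diag = [2, 6] → torsion [2, 6]

Answer: M ≅ ℤ^1 ⊕ ℤ/2 ⊕ ℤ/6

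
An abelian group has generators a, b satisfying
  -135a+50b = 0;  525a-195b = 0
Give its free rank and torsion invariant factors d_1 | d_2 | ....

Answer: M ≅ ℤ/5 ⊕ ℤ/15

Derivation:
rank_ℚ(R)=2; free=2−2=0
SNF(R) diag = [5, 15] → torsion [5, 15]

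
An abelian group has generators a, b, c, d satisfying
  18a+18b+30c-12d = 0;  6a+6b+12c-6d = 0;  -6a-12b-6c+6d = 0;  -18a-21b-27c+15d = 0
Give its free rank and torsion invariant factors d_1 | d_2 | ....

rank_ℚ(R)=4; free=4−4=0
SNF(R) diag = [3, 6, 6, 6] → torsion [3, 6, 6, 6]

Answer: M ≅ ℤ/3 ⊕ ℤ/6 ⊕ ℤ/6 ⊕ ℤ/6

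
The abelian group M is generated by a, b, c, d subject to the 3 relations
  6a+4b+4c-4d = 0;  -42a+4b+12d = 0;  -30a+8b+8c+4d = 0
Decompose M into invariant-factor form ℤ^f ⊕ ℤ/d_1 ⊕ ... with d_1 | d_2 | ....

Answer: M ≅ ℤ^1 ⊕ ℤ/2 ⊕ ℤ/4 ⊕ ℤ/12

Derivation:
rank_ℚ(R)=3; free=4−3=1
SNF(R) diag = [2, 4, 12] → torsion [2, 4, 12]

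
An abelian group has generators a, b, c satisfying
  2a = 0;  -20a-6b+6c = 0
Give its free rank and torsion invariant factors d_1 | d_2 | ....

Answer: M ≅ ℤ^1 ⊕ ℤ/2 ⊕ ℤ/6

Derivation:
rank_ℚ(R)=2; free=3−2=1
SNF(R) diag = [2, 6] → torsion [2, 6]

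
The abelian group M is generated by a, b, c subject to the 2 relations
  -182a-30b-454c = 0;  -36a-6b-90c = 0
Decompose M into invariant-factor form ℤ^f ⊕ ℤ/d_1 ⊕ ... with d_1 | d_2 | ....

Answer: M ≅ ℤ^1 ⊕ ℤ/2 ⊕ ℤ/6

Derivation:
rank_ℚ(R)=2; free=3−2=1
SNF(R) diag = [2, 6] → torsion [2, 6]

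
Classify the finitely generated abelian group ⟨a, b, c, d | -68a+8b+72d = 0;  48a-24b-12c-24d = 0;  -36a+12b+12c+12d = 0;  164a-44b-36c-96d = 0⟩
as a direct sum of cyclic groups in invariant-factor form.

rank_ℚ(R)=4; free=4−4=0
SNF(R) diag = [4, 12, 12, 12] → torsion [4, 12, 12, 12]

Answer: M ≅ ℤ/4 ⊕ ℤ/12 ⊕ ℤ/12 ⊕ ℤ/12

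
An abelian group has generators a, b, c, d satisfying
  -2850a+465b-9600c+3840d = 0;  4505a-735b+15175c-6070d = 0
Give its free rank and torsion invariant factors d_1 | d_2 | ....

Answer: M ≅ ℤ^2 ⊕ ℤ/5 ⊕ ℤ/15

Derivation:
rank_ℚ(R)=2; free=4−2=2
SNF(R) diag = [5, 15] → torsion [5, 15]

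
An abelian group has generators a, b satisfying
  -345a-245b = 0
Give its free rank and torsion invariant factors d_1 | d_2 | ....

rank_ℚ(R)=1; free=2−1=1
SNF(R) diag = [5] → torsion [5]

Answer: M ≅ ℤ^1 ⊕ ℤ/5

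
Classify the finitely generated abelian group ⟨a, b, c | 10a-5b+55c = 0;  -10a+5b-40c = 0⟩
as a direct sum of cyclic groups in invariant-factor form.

Answer: M ≅ ℤ^1 ⊕ ℤ/5 ⊕ ℤ/15

Derivation:
rank_ℚ(R)=2; free=3−2=1
SNF(R) diag = [5, 15] → torsion [5, 15]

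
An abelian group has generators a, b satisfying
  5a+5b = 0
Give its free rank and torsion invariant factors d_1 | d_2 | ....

Answer: M ≅ ℤ^1 ⊕ ℤ/5

Derivation:
rank_ℚ(R)=1; free=2−1=1
SNF(R) diag = [5] → torsion [5]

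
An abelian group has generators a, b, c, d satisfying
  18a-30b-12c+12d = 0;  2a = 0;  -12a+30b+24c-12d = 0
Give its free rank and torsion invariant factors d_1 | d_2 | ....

rank_ℚ(R)=3; free=4−3=1
SNF(R) diag = [2, 6, 12] → torsion [2, 6, 12]

Answer: M ≅ ℤ^1 ⊕ ℤ/2 ⊕ ℤ/6 ⊕ ℤ/12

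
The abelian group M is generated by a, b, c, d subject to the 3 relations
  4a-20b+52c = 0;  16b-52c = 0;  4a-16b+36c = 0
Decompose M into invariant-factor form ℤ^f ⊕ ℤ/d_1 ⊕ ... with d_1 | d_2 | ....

Answer: M ≅ ℤ^1 ⊕ ℤ/4 ⊕ ℤ/4 ⊕ ℤ/12

Derivation:
rank_ℚ(R)=3; free=4−3=1
SNF(R) diag = [4, 4, 12] → torsion [4, 4, 12]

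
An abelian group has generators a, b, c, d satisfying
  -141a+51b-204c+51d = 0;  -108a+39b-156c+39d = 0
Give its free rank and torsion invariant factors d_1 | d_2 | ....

Answer: M ≅ ℤ^2 ⊕ ℤ/3 ⊕ ℤ/3

Derivation:
rank_ℚ(R)=2; free=4−2=2
SNF(R) diag = [3, 3] → torsion [3, 3]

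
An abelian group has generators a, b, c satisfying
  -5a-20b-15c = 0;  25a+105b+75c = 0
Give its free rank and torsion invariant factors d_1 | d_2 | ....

rank_ℚ(R)=2; free=3−2=1
SNF(R) diag = [5, 5] → torsion [5, 5]

Answer: M ≅ ℤ^1 ⊕ ℤ/5 ⊕ ℤ/5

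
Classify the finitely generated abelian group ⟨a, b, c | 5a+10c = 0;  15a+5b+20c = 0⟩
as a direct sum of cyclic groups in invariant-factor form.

rank_ℚ(R)=2; free=3−2=1
SNF(R) diag = [5, 5] → torsion [5, 5]

Answer: M ≅ ℤ^1 ⊕ ℤ/5 ⊕ ℤ/5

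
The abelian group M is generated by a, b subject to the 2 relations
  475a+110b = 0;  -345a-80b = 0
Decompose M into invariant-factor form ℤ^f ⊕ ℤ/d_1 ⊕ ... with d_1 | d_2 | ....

rank_ℚ(R)=2; free=2−2=0
SNF(R) diag = [5, 10] → torsion [5, 10]

Answer: M ≅ ℤ/5 ⊕ ℤ/10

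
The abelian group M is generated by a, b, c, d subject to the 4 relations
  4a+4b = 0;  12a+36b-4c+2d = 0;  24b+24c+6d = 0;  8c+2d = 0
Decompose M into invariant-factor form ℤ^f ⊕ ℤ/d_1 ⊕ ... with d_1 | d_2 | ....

rank_ℚ(R)=4; free=4−4=0
SNF(R) diag = [2, 4, 12, 24] → torsion [2, 4, 12, 24]

Answer: M ≅ ℤ/2 ⊕ ℤ/4 ⊕ ℤ/12 ⊕ ℤ/24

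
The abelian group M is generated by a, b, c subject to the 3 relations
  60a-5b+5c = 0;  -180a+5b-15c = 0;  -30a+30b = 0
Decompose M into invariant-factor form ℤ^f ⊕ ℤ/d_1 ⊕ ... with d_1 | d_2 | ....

Answer: M ≅ ℤ/5 ⊕ ℤ/10 ⊕ ℤ/30

Derivation:
rank_ℚ(R)=3; free=3−3=0
SNF(R) diag = [5, 10, 30] → torsion [5, 10, 30]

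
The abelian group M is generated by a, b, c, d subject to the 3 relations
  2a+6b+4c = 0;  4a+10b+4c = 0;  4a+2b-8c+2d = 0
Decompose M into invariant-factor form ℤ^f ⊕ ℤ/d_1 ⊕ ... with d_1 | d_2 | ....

rank_ℚ(R)=3; free=4−3=1
SNF(R) diag = [2, 2, 2] → torsion [2, 2, 2]

Answer: M ≅ ℤ^1 ⊕ ℤ/2 ⊕ ℤ/2 ⊕ ℤ/2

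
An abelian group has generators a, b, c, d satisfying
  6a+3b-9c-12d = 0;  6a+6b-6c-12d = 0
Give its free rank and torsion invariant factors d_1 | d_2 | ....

rank_ℚ(R)=2; free=4−2=2
SNF(R) diag = [3, 6] → torsion [3, 6]

Answer: M ≅ ℤ^2 ⊕ ℤ/3 ⊕ ℤ/6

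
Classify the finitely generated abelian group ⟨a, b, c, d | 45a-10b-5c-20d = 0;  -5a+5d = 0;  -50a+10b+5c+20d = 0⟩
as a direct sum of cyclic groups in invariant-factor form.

rank_ℚ(R)=3; free=4−3=1
SNF(R) diag = [5, 5, 5] → torsion [5, 5, 5]

Answer: M ≅ ℤ^1 ⊕ ℤ/5 ⊕ ℤ/5 ⊕ ℤ/5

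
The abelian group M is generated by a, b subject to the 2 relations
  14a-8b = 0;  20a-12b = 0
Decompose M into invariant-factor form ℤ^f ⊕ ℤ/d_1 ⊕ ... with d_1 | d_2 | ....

rank_ℚ(R)=2; free=2−2=0
SNF(R) diag = [2, 4] → torsion [2, 4]

Answer: M ≅ ℤ/2 ⊕ ℤ/4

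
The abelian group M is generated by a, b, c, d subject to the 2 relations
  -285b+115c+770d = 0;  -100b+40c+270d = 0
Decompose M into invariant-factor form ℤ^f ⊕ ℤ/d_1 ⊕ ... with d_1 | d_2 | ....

rank_ℚ(R)=2; free=4−2=2
SNF(R) diag = [5, 10] → torsion [5, 10]

Answer: M ≅ ℤ^2 ⊕ ℤ/5 ⊕ ℤ/10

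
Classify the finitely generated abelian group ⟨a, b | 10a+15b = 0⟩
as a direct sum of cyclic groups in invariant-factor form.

Answer: M ≅ ℤ^1 ⊕ ℤ/5

Derivation:
rank_ℚ(R)=1; free=2−1=1
SNF(R) diag = [5] → torsion [5]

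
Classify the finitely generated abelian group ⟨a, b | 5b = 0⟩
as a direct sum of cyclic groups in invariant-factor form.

rank_ℚ(R)=1; free=2−1=1
SNF(R) diag = [5] → torsion [5]

Answer: M ≅ ℤ^1 ⊕ ℤ/5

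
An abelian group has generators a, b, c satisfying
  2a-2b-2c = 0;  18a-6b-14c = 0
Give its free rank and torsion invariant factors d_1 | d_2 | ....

rank_ℚ(R)=2; free=3−2=1
SNF(R) diag = [2, 4] → torsion [2, 4]

Answer: M ≅ ℤ^1 ⊕ ℤ/2 ⊕ ℤ/4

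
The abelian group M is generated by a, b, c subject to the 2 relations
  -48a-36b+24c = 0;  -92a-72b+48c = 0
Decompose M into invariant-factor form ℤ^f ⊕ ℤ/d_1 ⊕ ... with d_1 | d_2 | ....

rank_ℚ(R)=2; free=3−2=1
SNF(R) diag = [4, 12] → torsion [4, 12]

Answer: M ≅ ℤ^1 ⊕ ℤ/4 ⊕ ℤ/12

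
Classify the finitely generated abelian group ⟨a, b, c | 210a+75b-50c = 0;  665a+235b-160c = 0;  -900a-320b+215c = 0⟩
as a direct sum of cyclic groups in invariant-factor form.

rank_ℚ(R)=3; free=3−3=0
SNF(R) diag = [5, 5, 5] → torsion [5, 5, 5]

Answer: M ≅ ℤ/5 ⊕ ℤ/5 ⊕ ℤ/5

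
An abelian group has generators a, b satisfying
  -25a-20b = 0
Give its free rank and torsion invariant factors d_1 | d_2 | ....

Answer: M ≅ ℤ^1 ⊕ ℤ/5

Derivation:
rank_ℚ(R)=1; free=2−1=1
SNF(R) diag = [5] → torsion [5]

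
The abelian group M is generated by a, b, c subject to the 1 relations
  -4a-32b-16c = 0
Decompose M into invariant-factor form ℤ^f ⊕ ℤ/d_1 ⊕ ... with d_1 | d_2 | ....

Answer: M ≅ ℤ^2 ⊕ ℤ/4

Derivation:
rank_ℚ(R)=1; free=3−1=2
SNF(R) diag = [4] → torsion [4]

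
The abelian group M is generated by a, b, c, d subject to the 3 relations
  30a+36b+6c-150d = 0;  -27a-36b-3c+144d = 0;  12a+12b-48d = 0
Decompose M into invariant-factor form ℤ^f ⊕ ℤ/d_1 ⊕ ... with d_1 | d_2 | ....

Answer: M ≅ ℤ^1 ⊕ ℤ/3 ⊕ ℤ/6 ⊕ ℤ/12

Derivation:
rank_ℚ(R)=3; free=4−3=1
SNF(R) diag = [3, 6, 12] → torsion [3, 6, 12]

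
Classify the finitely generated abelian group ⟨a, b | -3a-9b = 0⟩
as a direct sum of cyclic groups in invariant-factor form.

Answer: M ≅ ℤ^1 ⊕ ℤ/3

Derivation:
rank_ℚ(R)=1; free=2−1=1
SNF(R) diag = [3] → torsion [3]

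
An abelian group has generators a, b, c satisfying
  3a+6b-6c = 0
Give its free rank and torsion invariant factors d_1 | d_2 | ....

Answer: M ≅ ℤ^2 ⊕ ℤ/3

Derivation:
rank_ℚ(R)=1; free=3−1=2
SNF(R) diag = [3] → torsion [3]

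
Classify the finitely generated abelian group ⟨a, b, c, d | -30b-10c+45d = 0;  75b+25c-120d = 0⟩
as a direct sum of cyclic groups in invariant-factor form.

Answer: M ≅ ℤ^2 ⊕ ℤ/5 ⊕ ℤ/15

Derivation:
rank_ℚ(R)=2; free=4−2=2
SNF(R) diag = [5, 15] → torsion [5, 15]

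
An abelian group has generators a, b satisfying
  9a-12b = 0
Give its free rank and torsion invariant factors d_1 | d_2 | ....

rank_ℚ(R)=1; free=2−1=1
SNF(R) diag = [3] → torsion [3]

Answer: M ≅ ℤ^1 ⊕ ℤ/3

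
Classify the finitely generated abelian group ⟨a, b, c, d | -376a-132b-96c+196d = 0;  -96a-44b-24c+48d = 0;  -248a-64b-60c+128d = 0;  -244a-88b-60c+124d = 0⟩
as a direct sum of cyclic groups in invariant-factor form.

rank_ℚ(R)=4; free=4−4=0
SNF(R) diag = [4, 4, 12, 12] → torsion [4, 4, 12, 12]

Answer: M ≅ ℤ/4 ⊕ ℤ/4 ⊕ ℤ/12 ⊕ ℤ/12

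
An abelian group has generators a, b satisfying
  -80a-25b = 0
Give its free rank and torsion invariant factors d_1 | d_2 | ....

Answer: M ≅ ℤ^1 ⊕ ℤ/5

Derivation:
rank_ℚ(R)=1; free=2−1=1
SNF(R) diag = [5] → torsion [5]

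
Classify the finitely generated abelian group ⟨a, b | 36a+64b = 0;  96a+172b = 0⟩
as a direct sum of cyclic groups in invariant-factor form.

Answer: M ≅ ℤ/4 ⊕ ℤ/12

Derivation:
rank_ℚ(R)=2; free=2−2=0
SNF(R) diag = [4, 12] → torsion [4, 12]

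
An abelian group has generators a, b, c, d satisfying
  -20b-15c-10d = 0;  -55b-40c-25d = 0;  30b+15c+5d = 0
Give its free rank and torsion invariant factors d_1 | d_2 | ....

Answer: M ≅ ℤ^1 ⊕ ℤ/5 ⊕ ℤ/5 ⊕ ℤ/5

Derivation:
rank_ℚ(R)=3; free=4−3=1
SNF(R) diag = [5, 5, 5] → torsion [5, 5, 5]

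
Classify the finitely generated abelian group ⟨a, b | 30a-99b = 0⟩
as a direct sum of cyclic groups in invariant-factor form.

rank_ℚ(R)=1; free=2−1=1
SNF(R) diag = [3] → torsion [3]

Answer: M ≅ ℤ^1 ⊕ ℤ/3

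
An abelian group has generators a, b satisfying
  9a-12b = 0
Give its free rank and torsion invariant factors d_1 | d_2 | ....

rank_ℚ(R)=1; free=2−1=1
SNF(R) diag = [3] → torsion [3]

Answer: M ≅ ℤ^1 ⊕ ℤ/3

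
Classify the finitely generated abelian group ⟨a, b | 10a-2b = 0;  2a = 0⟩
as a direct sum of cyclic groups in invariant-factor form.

rank_ℚ(R)=2; free=2−2=0
SNF(R) diag = [2, 2] → torsion [2, 2]

Answer: M ≅ ℤ/2 ⊕ ℤ/2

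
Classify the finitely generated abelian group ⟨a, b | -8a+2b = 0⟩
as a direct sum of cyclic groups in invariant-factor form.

Answer: M ≅ ℤ^1 ⊕ ℤ/2

Derivation:
rank_ℚ(R)=1; free=2−1=1
SNF(R) diag = [2] → torsion [2]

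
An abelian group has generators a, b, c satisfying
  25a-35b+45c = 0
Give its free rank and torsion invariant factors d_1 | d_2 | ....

Answer: M ≅ ℤ^2 ⊕ ℤ/5

Derivation:
rank_ℚ(R)=1; free=3−1=2
SNF(R) diag = [5] → torsion [5]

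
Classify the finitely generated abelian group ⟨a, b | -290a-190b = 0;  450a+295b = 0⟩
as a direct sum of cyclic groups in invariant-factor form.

rank_ℚ(R)=2; free=2−2=0
SNF(R) diag = [5, 10] → torsion [5, 10]

Answer: M ≅ ℤ/5 ⊕ ℤ/10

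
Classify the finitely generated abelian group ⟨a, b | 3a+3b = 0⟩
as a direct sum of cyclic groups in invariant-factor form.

rank_ℚ(R)=1; free=2−1=1
SNF(R) diag = [3] → torsion [3]

Answer: M ≅ ℤ^1 ⊕ ℤ/3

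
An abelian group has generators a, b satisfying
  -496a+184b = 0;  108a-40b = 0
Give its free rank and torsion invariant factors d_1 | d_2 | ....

rank_ℚ(R)=2; free=2−2=0
SNF(R) diag = [4, 8] → torsion [4, 8]

Answer: M ≅ ℤ/4 ⊕ ℤ/8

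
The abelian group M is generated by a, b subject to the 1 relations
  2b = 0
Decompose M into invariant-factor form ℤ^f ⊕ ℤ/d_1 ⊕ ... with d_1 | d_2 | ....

Answer: M ≅ ℤ^1 ⊕ ℤ/2

Derivation:
rank_ℚ(R)=1; free=2−1=1
SNF(R) diag = [2] → torsion [2]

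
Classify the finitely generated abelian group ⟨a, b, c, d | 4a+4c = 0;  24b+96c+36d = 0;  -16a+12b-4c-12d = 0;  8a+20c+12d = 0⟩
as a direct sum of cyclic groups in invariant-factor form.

Answer: M ≅ ℤ/4 ⊕ ℤ/12 ⊕ ℤ/12 ⊕ ℤ/12

Derivation:
rank_ℚ(R)=4; free=4−4=0
SNF(R) diag = [4, 12, 12, 12] → torsion [4, 12, 12, 12]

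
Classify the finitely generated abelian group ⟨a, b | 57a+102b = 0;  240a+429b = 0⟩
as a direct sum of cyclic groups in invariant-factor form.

Answer: M ≅ ℤ/3 ⊕ ℤ/9

Derivation:
rank_ℚ(R)=2; free=2−2=0
SNF(R) diag = [3, 9] → torsion [3, 9]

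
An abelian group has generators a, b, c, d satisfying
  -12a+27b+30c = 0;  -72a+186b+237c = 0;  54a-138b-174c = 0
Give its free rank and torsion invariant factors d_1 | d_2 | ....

rank_ℚ(R)=3; free=4−3=1
SNF(R) diag = [3, 3, 6] → torsion [3, 3, 6]

Answer: M ≅ ℤ^1 ⊕ ℤ/3 ⊕ ℤ/3 ⊕ ℤ/6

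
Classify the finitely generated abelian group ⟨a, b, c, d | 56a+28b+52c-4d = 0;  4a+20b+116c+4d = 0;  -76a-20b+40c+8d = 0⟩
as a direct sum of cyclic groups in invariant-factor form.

rank_ℚ(R)=3; free=4−3=1
SNF(R) diag = [4, 12, 36] → torsion [4, 12, 36]

Answer: M ≅ ℤ^1 ⊕ ℤ/4 ⊕ ℤ/12 ⊕ ℤ/36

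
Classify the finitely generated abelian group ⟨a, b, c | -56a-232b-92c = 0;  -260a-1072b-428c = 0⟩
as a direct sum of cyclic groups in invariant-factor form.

rank_ℚ(R)=2; free=3−2=1
SNF(R) diag = [4, 12] → torsion [4, 12]

Answer: M ≅ ℤ^1 ⊕ ℤ/4 ⊕ ℤ/12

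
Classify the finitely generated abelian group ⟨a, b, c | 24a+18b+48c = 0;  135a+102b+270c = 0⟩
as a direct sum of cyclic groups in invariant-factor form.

Answer: M ≅ ℤ^1 ⊕ ℤ/3 ⊕ ℤ/6

Derivation:
rank_ℚ(R)=2; free=3−2=1
SNF(R) diag = [3, 6] → torsion [3, 6]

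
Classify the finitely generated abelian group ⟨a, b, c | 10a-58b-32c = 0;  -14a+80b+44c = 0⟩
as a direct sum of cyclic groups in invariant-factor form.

Answer: M ≅ ℤ^1 ⊕ ℤ/2 ⊕ ℤ/2

Derivation:
rank_ℚ(R)=2; free=3−2=1
SNF(R) diag = [2, 2] → torsion [2, 2]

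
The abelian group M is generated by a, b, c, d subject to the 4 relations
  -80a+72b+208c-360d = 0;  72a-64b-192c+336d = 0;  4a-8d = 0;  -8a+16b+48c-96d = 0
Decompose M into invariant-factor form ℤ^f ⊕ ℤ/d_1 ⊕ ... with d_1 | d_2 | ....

Answer: M ≅ ℤ/4 ⊕ ℤ/8 ⊕ ℤ/16 ⊕ ℤ/32

Derivation:
rank_ℚ(R)=4; free=4−4=0
SNF(R) diag = [4, 8, 16, 32] → torsion [4, 8, 16, 32]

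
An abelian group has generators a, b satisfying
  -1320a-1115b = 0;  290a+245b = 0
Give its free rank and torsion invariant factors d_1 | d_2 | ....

rank_ℚ(R)=2; free=2−2=0
SNF(R) diag = [5, 10] → torsion [5, 10]

Answer: M ≅ ℤ/5 ⊕ ℤ/10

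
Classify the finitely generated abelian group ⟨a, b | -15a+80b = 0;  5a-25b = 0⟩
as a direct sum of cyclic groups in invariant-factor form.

Answer: M ≅ ℤ/5 ⊕ ℤ/5

Derivation:
rank_ℚ(R)=2; free=2−2=0
SNF(R) diag = [5, 5] → torsion [5, 5]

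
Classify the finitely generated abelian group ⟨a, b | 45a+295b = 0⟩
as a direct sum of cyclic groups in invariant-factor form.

rank_ℚ(R)=1; free=2−1=1
SNF(R) diag = [5] → torsion [5]

Answer: M ≅ ℤ^1 ⊕ ℤ/5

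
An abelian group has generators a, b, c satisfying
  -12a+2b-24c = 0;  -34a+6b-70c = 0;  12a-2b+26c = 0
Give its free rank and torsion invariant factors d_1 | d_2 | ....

rank_ℚ(R)=3; free=3−3=0
SNF(R) diag = [2, 2, 2] → torsion [2, 2, 2]

Answer: M ≅ ℤ/2 ⊕ ℤ/2 ⊕ ℤ/2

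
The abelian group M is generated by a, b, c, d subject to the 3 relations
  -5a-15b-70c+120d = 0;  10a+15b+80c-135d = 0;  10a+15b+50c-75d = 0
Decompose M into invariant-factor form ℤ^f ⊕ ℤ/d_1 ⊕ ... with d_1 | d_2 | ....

rank_ℚ(R)=3; free=4−3=1
SNF(R) diag = [5, 15, 30] → torsion [5, 15, 30]

Answer: M ≅ ℤ^1 ⊕ ℤ/5 ⊕ ℤ/15 ⊕ ℤ/30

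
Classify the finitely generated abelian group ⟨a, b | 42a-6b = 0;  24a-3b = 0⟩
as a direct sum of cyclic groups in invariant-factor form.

Answer: M ≅ ℤ/3 ⊕ ℤ/6

Derivation:
rank_ℚ(R)=2; free=2−2=0
SNF(R) diag = [3, 6] → torsion [3, 6]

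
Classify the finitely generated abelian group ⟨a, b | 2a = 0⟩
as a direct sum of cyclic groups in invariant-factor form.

Answer: M ≅ ℤ^1 ⊕ ℤ/2

Derivation:
rank_ℚ(R)=1; free=2−1=1
SNF(R) diag = [2] → torsion [2]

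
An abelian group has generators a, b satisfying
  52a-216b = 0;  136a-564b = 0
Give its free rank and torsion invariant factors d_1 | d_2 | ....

Answer: M ≅ ℤ/4 ⊕ ℤ/12

Derivation:
rank_ℚ(R)=2; free=2−2=0
SNF(R) diag = [4, 12] → torsion [4, 12]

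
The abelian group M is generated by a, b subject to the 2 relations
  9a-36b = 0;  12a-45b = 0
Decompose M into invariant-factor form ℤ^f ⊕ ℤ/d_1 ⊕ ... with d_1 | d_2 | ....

Answer: M ≅ ℤ/3 ⊕ ℤ/9

Derivation:
rank_ℚ(R)=2; free=2−2=0
SNF(R) diag = [3, 9] → torsion [3, 9]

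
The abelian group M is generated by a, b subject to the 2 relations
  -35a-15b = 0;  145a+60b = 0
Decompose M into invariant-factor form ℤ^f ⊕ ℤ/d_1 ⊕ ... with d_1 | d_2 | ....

rank_ℚ(R)=2; free=2−2=0
SNF(R) diag = [5, 15] → torsion [5, 15]

Answer: M ≅ ℤ/5 ⊕ ℤ/15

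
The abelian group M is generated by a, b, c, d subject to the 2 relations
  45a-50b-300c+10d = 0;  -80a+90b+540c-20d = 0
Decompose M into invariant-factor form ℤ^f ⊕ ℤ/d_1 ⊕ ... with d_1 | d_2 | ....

rank_ℚ(R)=2; free=4−2=2
SNF(R) diag = [5, 10] → torsion [5, 10]

Answer: M ≅ ℤ^2 ⊕ ℤ/5 ⊕ ℤ/10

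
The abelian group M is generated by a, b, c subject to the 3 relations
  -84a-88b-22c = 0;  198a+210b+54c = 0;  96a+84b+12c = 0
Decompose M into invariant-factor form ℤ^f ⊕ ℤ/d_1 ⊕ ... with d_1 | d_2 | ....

Answer: M ≅ ℤ/2 ⊕ ℤ/6 ⊕ ℤ/12

Derivation:
rank_ℚ(R)=3; free=3−3=0
SNF(R) diag = [2, 6, 12] → torsion [2, 6, 12]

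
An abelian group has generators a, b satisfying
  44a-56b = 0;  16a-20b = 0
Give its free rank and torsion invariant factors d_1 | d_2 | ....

rank_ℚ(R)=2; free=2−2=0
SNF(R) diag = [4, 4] → torsion [4, 4]

Answer: M ≅ ℤ/4 ⊕ ℤ/4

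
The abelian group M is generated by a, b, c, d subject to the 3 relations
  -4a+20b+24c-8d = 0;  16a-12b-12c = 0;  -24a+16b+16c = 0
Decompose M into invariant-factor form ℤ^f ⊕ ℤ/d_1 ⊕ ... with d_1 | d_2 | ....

rank_ℚ(R)=3; free=4−3=1
SNF(R) diag = [4, 4, 8] → torsion [4, 4, 8]

Answer: M ≅ ℤ^1 ⊕ ℤ/4 ⊕ ℤ/4 ⊕ ℤ/8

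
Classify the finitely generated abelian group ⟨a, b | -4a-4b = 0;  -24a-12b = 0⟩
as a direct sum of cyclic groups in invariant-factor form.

Answer: M ≅ ℤ/4 ⊕ ℤ/12

Derivation:
rank_ℚ(R)=2; free=2−2=0
SNF(R) diag = [4, 12] → torsion [4, 12]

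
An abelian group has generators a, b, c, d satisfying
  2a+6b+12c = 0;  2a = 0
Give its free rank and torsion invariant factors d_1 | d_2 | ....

Answer: M ≅ ℤ^2 ⊕ ℤ/2 ⊕ ℤ/6

Derivation:
rank_ℚ(R)=2; free=4−2=2
SNF(R) diag = [2, 6] → torsion [2, 6]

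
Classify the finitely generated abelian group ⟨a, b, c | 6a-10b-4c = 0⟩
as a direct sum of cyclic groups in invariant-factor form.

rank_ℚ(R)=1; free=3−1=2
SNF(R) diag = [2] → torsion [2]

Answer: M ≅ ℤ^2 ⊕ ℤ/2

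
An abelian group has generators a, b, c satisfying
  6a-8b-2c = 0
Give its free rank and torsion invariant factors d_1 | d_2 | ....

rank_ℚ(R)=1; free=3−1=2
SNF(R) diag = [2] → torsion [2]

Answer: M ≅ ℤ^2 ⊕ ℤ/2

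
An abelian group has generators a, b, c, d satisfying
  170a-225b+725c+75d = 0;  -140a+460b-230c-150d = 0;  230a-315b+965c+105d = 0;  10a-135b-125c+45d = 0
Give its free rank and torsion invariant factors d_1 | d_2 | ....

rank_ℚ(R)=4; free=4−4=0
SNF(R) diag = [5, 10, 30, 60] → torsion [5, 10, 30, 60]

Answer: M ≅ ℤ/5 ⊕ ℤ/10 ⊕ ℤ/30 ⊕ ℤ/60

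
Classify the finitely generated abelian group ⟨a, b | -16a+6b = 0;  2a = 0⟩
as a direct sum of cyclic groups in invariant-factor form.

rank_ℚ(R)=2; free=2−2=0
SNF(R) diag = [2, 6] → torsion [2, 6]

Answer: M ≅ ℤ/2 ⊕ ℤ/6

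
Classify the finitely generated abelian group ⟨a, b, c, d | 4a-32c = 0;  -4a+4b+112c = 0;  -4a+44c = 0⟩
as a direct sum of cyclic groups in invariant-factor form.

Answer: M ≅ ℤ^1 ⊕ ℤ/4 ⊕ ℤ/4 ⊕ ℤ/12

Derivation:
rank_ℚ(R)=3; free=4−3=1
SNF(R) diag = [4, 4, 12] → torsion [4, 4, 12]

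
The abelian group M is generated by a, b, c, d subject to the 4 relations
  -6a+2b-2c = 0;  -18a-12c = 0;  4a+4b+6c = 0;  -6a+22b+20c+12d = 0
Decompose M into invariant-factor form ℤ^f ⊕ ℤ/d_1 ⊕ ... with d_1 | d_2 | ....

rank_ℚ(R)=4; free=4−4=0
SNF(R) diag = [2, 2, 6, 12] → torsion [2, 2, 6, 12]

Answer: M ≅ ℤ/2 ⊕ ℤ/2 ⊕ ℤ/6 ⊕ ℤ/12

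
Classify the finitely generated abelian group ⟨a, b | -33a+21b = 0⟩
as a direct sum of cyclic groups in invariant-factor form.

Answer: M ≅ ℤ^1 ⊕ ℤ/3

Derivation:
rank_ℚ(R)=1; free=2−1=1
SNF(R) diag = [3] → torsion [3]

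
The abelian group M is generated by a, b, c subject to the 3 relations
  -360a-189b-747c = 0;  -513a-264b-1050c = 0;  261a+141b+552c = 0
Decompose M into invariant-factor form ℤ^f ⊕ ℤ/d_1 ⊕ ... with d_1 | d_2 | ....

rank_ℚ(R)=3; free=3−3=0
SNF(R) diag = [3, 9, 27] → torsion [3, 9, 27]

Answer: M ≅ ℤ/3 ⊕ ℤ/9 ⊕ ℤ/27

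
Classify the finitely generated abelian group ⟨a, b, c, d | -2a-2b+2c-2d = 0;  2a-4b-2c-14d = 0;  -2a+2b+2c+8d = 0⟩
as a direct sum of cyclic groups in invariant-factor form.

rank_ℚ(R)=3; free=4−3=1
SNF(R) diag = [2, 2, 2] → torsion [2, 2, 2]

Answer: M ≅ ℤ^1 ⊕ ℤ/2 ⊕ ℤ/2 ⊕ ℤ/2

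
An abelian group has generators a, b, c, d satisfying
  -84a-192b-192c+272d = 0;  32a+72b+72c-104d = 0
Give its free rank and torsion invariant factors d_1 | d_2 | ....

rank_ℚ(R)=2; free=4−2=2
SNF(R) diag = [4, 8] → torsion [4, 8]

Answer: M ≅ ℤ^2 ⊕ ℤ/4 ⊕ ℤ/8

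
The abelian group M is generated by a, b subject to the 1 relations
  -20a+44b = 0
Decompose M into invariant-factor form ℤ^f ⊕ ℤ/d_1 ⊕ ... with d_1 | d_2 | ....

Answer: M ≅ ℤ^1 ⊕ ℤ/4

Derivation:
rank_ℚ(R)=1; free=2−1=1
SNF(R) diag = [4] → torsion [4]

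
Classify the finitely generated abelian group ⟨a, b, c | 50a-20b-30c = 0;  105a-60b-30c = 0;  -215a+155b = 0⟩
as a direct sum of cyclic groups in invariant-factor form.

rank_ℚ(R)=3; free=3−3=0
SNF(R) diag = [5, 15, 30] → torsion [5, 15, 30]

Answer: M ≅ ℤ/5 ⊕ ℤ/15 ⊕ ℤ/30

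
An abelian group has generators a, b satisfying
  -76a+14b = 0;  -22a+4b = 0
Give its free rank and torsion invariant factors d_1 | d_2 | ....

rank_ℚ(R)=2; free=2−2=0
SNF(R) diag = [2, 2] → torsion [2, 2]

Answer: M ≅ ℤ/2 ⊕ ℤ/2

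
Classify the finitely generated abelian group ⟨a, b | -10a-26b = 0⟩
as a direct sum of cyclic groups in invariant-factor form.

Answer: M ≅ ℤ^1 ⊕ ℤ/2

Derivation:
rank_ℚ(R)=1; free=2−1=1
SNF(R) diag = [2] → torsion [2]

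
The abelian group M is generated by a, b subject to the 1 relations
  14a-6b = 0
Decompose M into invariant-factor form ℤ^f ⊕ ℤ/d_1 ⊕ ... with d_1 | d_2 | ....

Answer: M ≅ ℤ^1 ⊕ ℤ/2

Derivation:
rank_ℚ(R)=1; free=2−1=1
SNF(R) diag = [2] → torsion [2]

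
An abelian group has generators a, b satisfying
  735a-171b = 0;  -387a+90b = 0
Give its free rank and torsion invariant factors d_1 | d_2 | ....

Answer: M ≅ ℤ/3 ⊕ ℤ/9

Derivation:
rank_ℚ(R)=2; free=2−2=0
SNF(R) diag = [3, 9] → torsion [3, 9]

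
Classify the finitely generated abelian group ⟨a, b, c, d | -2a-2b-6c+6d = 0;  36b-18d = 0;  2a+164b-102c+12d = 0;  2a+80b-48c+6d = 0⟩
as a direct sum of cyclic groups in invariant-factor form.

rank_ℚ(R)=4; free=4−4=0
SNF(R) diag = [2, 6, 18, 54] → torsion [2, 6, 18, 54]

Answer: M ≅ ℤ/2 ⊕ ℤ/6 ⊕ ℤ/18 ⊕ ℤ/54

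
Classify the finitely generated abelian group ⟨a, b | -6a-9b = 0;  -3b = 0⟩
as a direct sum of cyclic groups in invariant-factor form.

Answer: M ≅ ℤ/3 ⊕ ℤ/6

Derivation:
rank_ℚ(R)=2; free=2−2=0
SNF(R) diag = [3, 6] → torsion [3, 6]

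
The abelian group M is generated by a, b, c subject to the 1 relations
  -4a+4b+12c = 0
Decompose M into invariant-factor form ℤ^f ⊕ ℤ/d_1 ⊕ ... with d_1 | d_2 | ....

Answer: M ≅ ℤ^2 ⊕ ℤ/4

Derivation:
rank_ℚ(R)=1; free=3−1=2
SNF(R) diag = [4] → torsion [4]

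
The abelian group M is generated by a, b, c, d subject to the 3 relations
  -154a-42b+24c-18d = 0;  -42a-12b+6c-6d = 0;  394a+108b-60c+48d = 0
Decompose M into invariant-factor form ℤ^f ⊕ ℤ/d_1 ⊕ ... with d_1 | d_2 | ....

rank_ℚ(R)=3; free=4−3=1
SNF(R) diag = [2, 6, 6] → torsion [2, 6, 6]

Answer: M ≅ ℤ^1 ⊕ ℤ/2 ⊕ ℤ/6 ⊕ ℤ/6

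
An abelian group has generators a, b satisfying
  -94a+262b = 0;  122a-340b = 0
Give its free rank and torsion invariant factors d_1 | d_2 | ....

Answer: M ≅ ℤ/2 ⊕ ℤ/2

Derivation:
rank_ℚ(R)=2; free=2−2=0
SNF(R) diag = [2, 2] → torsion [2, 2]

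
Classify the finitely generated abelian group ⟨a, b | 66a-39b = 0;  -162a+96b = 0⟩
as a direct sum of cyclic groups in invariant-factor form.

Answer: M ≅ ℤ/3 ⊕ ℤ/6

Derivation:
rank_ℚ(R)=2; free=2−2=0
SNF(R) diag = [3, 6] → torsion [3, 6]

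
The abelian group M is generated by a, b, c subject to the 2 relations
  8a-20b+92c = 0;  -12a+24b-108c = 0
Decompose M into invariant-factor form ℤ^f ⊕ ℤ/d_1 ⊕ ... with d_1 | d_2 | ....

Answer: M ≅ ℤ^1 ⊕ ℤ/4 ⊕ ℤ/12

Derivation:
rank_ℚ(R)=2; free=3−2=1
SNF(R) diag = [4, 12] → torsion [4, 12]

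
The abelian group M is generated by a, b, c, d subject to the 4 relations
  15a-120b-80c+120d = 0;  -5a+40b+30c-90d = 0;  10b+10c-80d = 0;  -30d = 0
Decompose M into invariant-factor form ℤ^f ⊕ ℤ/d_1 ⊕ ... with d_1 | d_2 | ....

Answer: M ≅ ℤ/5 ⊕ ℤ/10 ⊕ ℤ/10 ⊕ ℤ/30

Derivation:
rank_ℚ(R)=4; free=4−4=0
SNF(R) diag = [5, 10, 10, 30] → torsion [5, 10, 10, 30]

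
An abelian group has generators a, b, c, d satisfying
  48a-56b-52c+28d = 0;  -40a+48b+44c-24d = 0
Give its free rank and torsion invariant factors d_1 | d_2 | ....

Answer: M ≅ ℤ^2 ⊕ ℤ/4 ⊕ ℤ/4

Derivation:
rank_ℚ(R)=2; free=4−2=2
SNF(R) diag = [4, 4] → torsion [4, 4]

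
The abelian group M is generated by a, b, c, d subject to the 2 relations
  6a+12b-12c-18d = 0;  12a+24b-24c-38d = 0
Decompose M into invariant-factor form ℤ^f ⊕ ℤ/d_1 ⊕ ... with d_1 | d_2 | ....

Answer: M ≅ ℤ^2 ⊕ ℤ/2 ⊕ ℤ/6

Derivation:
rank_ℚ(R)=2; free=4−2=2
SNF(R) diag = [2, 6] → torsion [2, 6]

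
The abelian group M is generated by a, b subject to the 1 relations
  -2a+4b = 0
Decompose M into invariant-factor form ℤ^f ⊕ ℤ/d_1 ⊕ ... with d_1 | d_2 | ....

Answer: M ≅ ℤ^1 ⊕ ℤ/2

Derivation:
rank_ℚ(R)=1; free=2−1=1
SNF(R) diag = [2] → torsion [2]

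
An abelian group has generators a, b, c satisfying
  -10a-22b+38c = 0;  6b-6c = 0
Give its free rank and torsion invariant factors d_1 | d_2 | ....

rank_ℚ(R)=2; free=3−2=1
SNF(R) diag = [2, 6] → torsion [2, 6]

Answer: M ≅ ℤ^1 ⊕ ℤ/2 ⊕ ℤ/6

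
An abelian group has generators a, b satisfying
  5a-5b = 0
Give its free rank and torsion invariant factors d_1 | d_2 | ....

rank_ℚ(R)=1; free=2−1=1
SNF(R) diag = [5] → torsion [5]

Answer: M ≅ ℤ^1 ⊕ ℤ/5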